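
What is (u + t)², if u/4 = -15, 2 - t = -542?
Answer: 234256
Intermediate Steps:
t = 544 (t = 2 - 1*(-542) = 2 + 542 = 544)
u = -60 (u = 4*(-15) = -60)
(u + t)² = (-60 + 544)² = 484² = 234256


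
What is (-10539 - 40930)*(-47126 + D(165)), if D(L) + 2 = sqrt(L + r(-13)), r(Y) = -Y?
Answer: 2425631032 - 51469*sqrt(178) ≈ 2.4249e+9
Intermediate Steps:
D(L) = -2 + sqrt(13 + L) (D(L) = -2 + sqrt(L - 1*(-13)) = -2 + sqrt(L + 13) = -2 + sqrt(13 + L))
(-10539 - 40930)*(-47126 + D(165)) = (-10539 - 40930)*(-47126 + (-2 + sqrt(13 + 165))) = -51469*(-47126 + (-2 + sqrt(178))) = -51469*(-47128 + sqrt(178)) = 2425631032 - 51469*sqrt(178)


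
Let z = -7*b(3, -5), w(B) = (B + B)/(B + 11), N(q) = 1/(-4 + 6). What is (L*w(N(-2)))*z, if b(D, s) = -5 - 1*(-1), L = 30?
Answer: 1680/23 ≈ 73.043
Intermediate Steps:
N(q) = ½ (N(q) = 1/2 = ½)
w(B) = 2*B/(11 + B) (w(B) = (2*B)/(11 + B) = 2*B/(11 + B))
b(D, s) = -4 (b(D, s) = -5 + 1 = -4)
z = 28 (z = -7*(-4) = 28)
(L*w(N(-2)))*z = (30*(2*(½)/(11 + ½)))*28 = (30*(2*(½)/(23/2)))*28 = (30*(2*(½)*(2/23)))*28 = (30*(2/23))*28 = (60/23)*28 = 1680/23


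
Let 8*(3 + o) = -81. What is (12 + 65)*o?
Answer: -8085/8 ≈ -1010.6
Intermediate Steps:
o = -105/8 (o = -3 + (⅛)*(-81) = -3 - 81/8 = -105/8 ≈ -13.125)
(12 + 65)*o = (12 + 65)*(-105/8) = 77*(-105/8) = -8085/8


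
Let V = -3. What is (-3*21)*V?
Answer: 189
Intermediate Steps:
(-3*21)*V = -3*21*(-3) = -63*(-3) = 189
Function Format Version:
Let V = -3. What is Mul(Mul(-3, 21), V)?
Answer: 189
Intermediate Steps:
Mul(Mul(-3, 21), V) = Mul(Mul(-3, 21), -3) = Mul(-63, -3) = 189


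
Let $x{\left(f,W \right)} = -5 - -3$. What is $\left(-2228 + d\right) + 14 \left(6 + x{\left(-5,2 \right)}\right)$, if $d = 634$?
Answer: $-1538$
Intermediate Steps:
$x{\left(f,W \right)} = -2$ ($x{\left(f,W \right)} = -5 + 3 = -2$)
$\left(-2228 + d\right) + 14 \left(6 + x{\left(-5,2 \right)}\right) = \left(-2228 + 634\right) + 14 \left(6 - 2\right) = -1594 + 14 \cdot 4 = -1594 + 56 = -1538$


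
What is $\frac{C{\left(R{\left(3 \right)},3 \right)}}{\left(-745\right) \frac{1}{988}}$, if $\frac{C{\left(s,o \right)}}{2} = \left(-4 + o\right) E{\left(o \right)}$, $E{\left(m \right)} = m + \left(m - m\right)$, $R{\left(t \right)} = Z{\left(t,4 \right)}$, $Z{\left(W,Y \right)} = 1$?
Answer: $\frac{5928}{745} \approx 7.957$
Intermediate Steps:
$R{\left(t \right)} = 1$
$E{\left(m \right)} = m$ ($E{\left(m \right)} = m + 0 = m$)
$C{\left(s,o \right)} = 2 o \left(-4 + o\right)$ ($C{\left(s,o \right)} = 2 \left(-4 + o\right) o = 2 o \left(-4 + o\right)$)
$\frac{C{\left(R{\left(3 \right)},3 \right)}}{\left(-745\right) \frac{1}{988}} = \frac{2 \cdot 3 \left(-4 + 3\right)}{\left(-745\right) \frac{1}{988}} = \frac{2 \cdot 3 \left(-1\right)}{\left(-745\right) \frac{1}{988}} = - \frac{6}{- \frac{745}{988}} = \left(-6\right) \left(- \frac{988}{745}\right) = \frac{5928}{745}$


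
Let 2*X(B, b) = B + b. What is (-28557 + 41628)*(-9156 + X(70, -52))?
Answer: -119560437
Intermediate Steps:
X(B, b) = B/2 + b/2 (X(B, b) = (B + b)/2 = B/2 + b/2)
(-28557 + 41628)*(-9156 + X(70, -52)) = (-28557 + 41628)*(-9156 + ((1/2)*70 + (1/2)*(-52))) = 13071*(-9156 + (35 - 26)) = 13071*(-9156 + 9) = 13071*(-9147) = -119560437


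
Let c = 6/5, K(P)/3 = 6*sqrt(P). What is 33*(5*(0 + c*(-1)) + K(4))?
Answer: 990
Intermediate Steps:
K(P) = 18*sqrt(P) (K(P) = 3*(6*sqrt(P)) = 18*sqrt(P))
c = 6/5 (c = 6*(1/5) = 6/5 ≈ 1.2000)
33*(5*(0 + c*(-1)) + K(4)) = 33*(5*(0 + (6/5)*(-1)) + 18*sqrt(4)) = 33*(5*(0 - 6/5) + 18*2) = 33*(5*(-6/5) + 36) = 33*(-6 + 36) = 33*30 = 990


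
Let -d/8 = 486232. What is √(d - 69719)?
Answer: 5*I*√158383 ≈ 1989.9*I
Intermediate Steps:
d = -3889856 (d = -8*486232 = -3889856)
√(d - 69719) = √(-3889856 - 69719) = √(-3959575) = 5*I*√158383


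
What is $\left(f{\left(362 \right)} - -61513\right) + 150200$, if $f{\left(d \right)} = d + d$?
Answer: $212437$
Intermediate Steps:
$f{\left(d \right)} = 2 d$
$\left(f{\left(362 \right)} - -61513\right) + 150200 = \left(2 \cdot 362 - -61513\right) + 150200 = \left(724 + 61513\right) + 150200 = 62237 + 150200 = 212437$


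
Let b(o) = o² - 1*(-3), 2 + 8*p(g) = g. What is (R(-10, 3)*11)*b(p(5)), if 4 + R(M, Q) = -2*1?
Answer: -6633/32 ≈ -207.28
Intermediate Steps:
p(g) = -¼ + g/8
b(o) = 3 + o² (b(o) = o² + 3 = 3 + o²)
R(M, Q) = -6 (R(M, Q) = -4 - 2*1 = -4 - 2 = -6)
(R(-10, 3)*11)*b(p(5)) = (-6*11)*(3 + (-¼ + (⅛)*5)²) = -66*(3 + (-¼ + 5/8)²) = -66*(3 + (3/8)²) = -66*(3 + 9/64) = -66*201/64 = -6633/32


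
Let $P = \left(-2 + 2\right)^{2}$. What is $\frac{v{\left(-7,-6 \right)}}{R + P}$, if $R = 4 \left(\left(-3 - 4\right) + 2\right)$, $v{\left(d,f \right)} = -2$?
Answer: $\frac{1}{10} \approx 0.1$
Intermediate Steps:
$P = 0$ ($P = 0^{2} = 0$)
$R = -20$ ($R = 4 \left(-7 + 2\right) = 4 \left(-5\right) = -20$)
$\frac{v{\left(-7,-6 \right)}}{R + P} = \frac{1}{-20 + 0} \left(-2\right) = \frac{1}{-20} \left(-2\right) = \left(- \frac{1}{20}\right) \left(-2\right) = \frac{1}{10}$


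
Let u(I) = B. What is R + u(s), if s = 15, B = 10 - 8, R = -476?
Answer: -474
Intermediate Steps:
B = 2
u(I) = 2
R + u(s) = -476 + 2 = -474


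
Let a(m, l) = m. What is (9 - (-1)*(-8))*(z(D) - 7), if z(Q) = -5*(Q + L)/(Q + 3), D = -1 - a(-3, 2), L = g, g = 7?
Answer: -16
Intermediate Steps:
L = 7
D = 2 (D = -1 - 1*(-3) = -1 + 3 = 2)
z(Q) = -5*(7 + Q)/(3 + Q) (z(Q) = -5*(Q + 7)/(Q + 3) = -5*(7 + Q)/(3 + Q))
(9 - (-1)*(-8))*(z(D) - 7) = (9 - (-1)*(-8))*(5*(-7 - 1*2)/(3 + 2) - 7) = (9 - 1*8)*(5*(-7 - 2)/5 - 7) = (9 - 8)*(5*(1/5)*(-9) - 7) = 1*(-9 - 7) = 1*(-16) = -16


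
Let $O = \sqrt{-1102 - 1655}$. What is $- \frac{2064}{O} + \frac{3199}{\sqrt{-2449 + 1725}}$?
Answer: $\frac{i \left(- 2939881 \sqrt{181} + 249056 \sqrt{2757}\right)}{332678} \approx - 79.581 i$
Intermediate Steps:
$O = i \sqrt{2757}$ ($O = \sqrt{-2757} = i \sqrt{2757} \approx 52.507 i$)
$- \frac{2064}{O} + \frac{3199}{\sqrt{-2449 + 1725}} = - \frac{2064}{i \sqrt{2757}} + \frac{3199}{\sqrt{-2449 + 1725}} = - 2064 \left(- \frac{i \sqrt{2757}}{2757}\right) + \frac{3199}{\sqrt{-724}} = \frac{688 i \sqrt{2757}}{919} + \frac{3199}{2 i \sqrt{181}} = \frac{688 i \sqrt{2757}}{919} + 3199 \left(- \frac{i \sqrt{181}}{362}\right) = \frac{688 i \sqrt{2757}}{919} - \frac{3199 i \sqrt{181}}{362} = - \frac{3199 i \sqrt{181}}{362} + \frac{688 i \sqrt{2757}}{919}$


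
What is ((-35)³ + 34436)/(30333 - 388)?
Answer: -8439/29945 ≈ -0.28182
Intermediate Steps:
((-35)³ + 34436)/(30333 - 388) = (-42875 + 34436)/29945 = -8439*1/29945 = -8439/29945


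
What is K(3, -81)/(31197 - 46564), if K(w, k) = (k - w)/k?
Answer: -28/414909 ≈ -6.7485e-5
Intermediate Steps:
K(w, k) = (k - w)/k
K(3, -81)/(31197 - 46564) = ((-81 - 1*3)/(-81))/(31197 - 46564) = -(-81 - 3)/81/(-15367) = -1/81*(-84)*(-1/15367) = (28/27)*(-1/15367) = -28/414909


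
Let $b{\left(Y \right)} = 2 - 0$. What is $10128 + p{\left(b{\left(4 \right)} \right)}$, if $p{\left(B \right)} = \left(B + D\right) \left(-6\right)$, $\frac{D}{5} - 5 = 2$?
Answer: $9906$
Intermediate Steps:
$D = 35$ ($D = 25 + 5 \cdot 2 = 25 + 10 = 35$)
$b{\left(Y \right)} = 2$ ($b{\left(Y \right)} = 2 + 0 = 2$)
$p{\left(B \right)} = -210 - 6 B$ ($p{\left(B \right)} = \left(B + 35\right) \left(-6\right) = \left(35 + B\right) \left(-6\right) = -210 - 6 B$)
$10128 + p{\left(b{\left(4 \right)} \right)} = 10128 - 222 = 9906$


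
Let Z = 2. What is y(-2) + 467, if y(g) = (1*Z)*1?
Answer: 469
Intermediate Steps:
y(g) = 2 (y(g) = (1*2)*1 = 2*1 = 2)
y(-2) + 467 = 2 + 467 = 469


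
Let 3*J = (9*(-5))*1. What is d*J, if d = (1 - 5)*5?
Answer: 300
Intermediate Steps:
J = -15 (J = ((9*(-5))*1)/3 = (-45*1)/3 = (1/3)*(-45) = -15)
d = -20 (d = -4*5 = -20)
d*J = -20*(-15) = 300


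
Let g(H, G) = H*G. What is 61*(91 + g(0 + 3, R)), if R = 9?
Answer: 7198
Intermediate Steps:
g(H, G) = G*H
61*(91 + g(0 + 3, R)) = 61*(91 + 9*(0 + 3)) = 61*(91 + 9*3) = 61*(91 + 27) = 61*118 = 7198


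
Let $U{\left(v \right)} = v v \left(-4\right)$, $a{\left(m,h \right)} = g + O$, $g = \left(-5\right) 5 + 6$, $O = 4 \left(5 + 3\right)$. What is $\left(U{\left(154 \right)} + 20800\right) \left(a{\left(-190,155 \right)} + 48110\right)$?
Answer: $-3564181872$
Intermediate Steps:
$O = 32$ ($O = 4 \cdot 8 = 32$)
$g = -19$ ($g = -25 + 6 = -19$)
$a{\left(m,h \right)} = 13$ ($a{\left(m,h \right)} = -19 + 32 = 13$)
$U{\left(v \right)} = - 4 v^{2}$ ($U{\left(v \right)} = v^{2} \left(-4\right) = - 4 v^{2}$)
$\left(U{\left(154 \right)} + 20800\right) \left(a{\left(-190,155 \right)} + 48110\right) = \left(- 4 \cdot 154^{2} + 20800\right) \left(13 + 48110\right) = \left(\left(-4\right) 23716 + 20800\right) 48123 = \left(-94864 + 20800\right) 48123 = \left(-74064\right) 48123 = -3564181872$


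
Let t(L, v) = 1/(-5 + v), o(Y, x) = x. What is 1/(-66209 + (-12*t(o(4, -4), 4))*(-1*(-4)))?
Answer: -1/66161 ≈ -1.5115e-5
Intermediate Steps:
1/(-66209 + (-12*t(o(4, -4), 4))*(-1*(-4))) = 1/(-66209 + (-12/(-5 + 4))*(-1*(-4))) = 1/(-66209 - 12/(-1)*4) = 1/(-66209 - 12*(-1)*4) = 1/(-66209 + 12*4) = 1/(-66209 + 48) = 1/(-66161) = -1/66161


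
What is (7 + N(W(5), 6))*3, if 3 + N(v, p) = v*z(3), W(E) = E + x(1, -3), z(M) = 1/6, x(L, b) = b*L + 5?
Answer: 31/2 ≈ 15.500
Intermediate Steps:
x(L, b) = 5 + L*b (x(L, b) = L*b + 5 = 5 + L*b)
z(M) = ⅙
W(E) = 2 + E (W(E) = E + (5 + 1*(-3)) = E + (5 - 3) = E + 2 = 2 + E)
N(v, p) = -3 + v/6 (N(v, p) = -3 + v*(⅙) = -3 + v/6)
(7 + N(W(5), 6))*3 = (7 + (-3 + (2 + 5)/6))*3 = (7 + (-3 + (⅙)*7))*3 = (7 + (-3 + 7/6))*3 = (7 - 11/6)*3 = (31/6)*3 = 31/2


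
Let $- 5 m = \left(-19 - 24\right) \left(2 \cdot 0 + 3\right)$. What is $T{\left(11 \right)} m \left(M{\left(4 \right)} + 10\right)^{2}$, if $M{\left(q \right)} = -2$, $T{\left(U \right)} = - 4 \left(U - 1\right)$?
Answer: $-66048$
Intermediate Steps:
$T{\left(U \right)} = 4 - 4 U$ ($T{\left(U \right)} = - 4 \left(-1 + U\right) = 4 - 4 U$)
$m = \frac{129}{5}$ ($m = - \frac{\left(-19 - 24\right) \left(2 \cdot 0 + 3\right)}{5} = - \frac{\left(-43\right) \left(0 + 3\right)}{5} = - \frac{\left(-43\right) 3}{5} = \left(- \frac{1}{5}\right) \left(-129\right) = \frac{129}{5} \approx 25.8$)
$T{\left(11 \right)} m \left(M{\left(4 \right)} + 10\right)^{2} = \left(4 - 44\right) \frac{129}{5} \left(-2 + 10\right)^{2} = \left(4 - 44\right) \frac{129}{5} \cdot 8^{2} = \left(-40\right) \frac{129}{5} \cdot 64 = \left(-1032\right) 64 = -66048$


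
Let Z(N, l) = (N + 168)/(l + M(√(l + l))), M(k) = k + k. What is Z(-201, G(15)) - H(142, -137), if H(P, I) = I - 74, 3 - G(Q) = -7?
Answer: 389/2 + 33*√5/5 ≈ 209.26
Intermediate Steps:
G(Q) = 10 (G(Q) = 3 - 1*(-7) = 3 + 7 = 10)
M(k) = 2*k
H(P, I) = -74 + I
Z(N, l) = (168 + N)/(l + 2*√2*√l) (Z(N, l) = (N + 168)/(l + 2*√(l + l)) = (168 + N)/(l + 2*√(2*l)) = (168 + N)/(l + 2*(√2*√l)) = (168 + N)/(l + 2*√2*√l))
Z(-201, G(15)) - H(142, -137) = (168 - 201)/(10 + 2*√2*√10) - (-74 - 137) = -33/(10 + 4*√5) - 1*(-211) = -33/(10 + 4*√5) + 211 = 211 - 33/(10 + 4*√5)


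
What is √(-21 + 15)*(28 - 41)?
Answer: -13*I*√6 ≈ -31.843*I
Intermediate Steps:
√(-21 + 15)*(28 - 41) = √(-6)*(-13) = (I*√6)*(-13) = -13*I*√6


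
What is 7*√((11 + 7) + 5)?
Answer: 7*√23 ≈ 33.571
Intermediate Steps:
7*√((11 + 7) + 5) = 7*√(18 + 5) = 7*√23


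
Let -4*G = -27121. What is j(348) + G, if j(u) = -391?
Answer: 25557/4 ≈ 6389.3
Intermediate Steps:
G = 27121/4 (G = -¼*(-27121) = 27121/4 ≈ 6780.3)
j(348) + G = -391 + 27121/4 = 25557/4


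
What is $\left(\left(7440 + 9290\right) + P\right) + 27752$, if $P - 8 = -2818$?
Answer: $41672$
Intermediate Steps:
$P = -2810$ ($P = 8 - 2818 = -2810$)
$\left(\left(7440 + 9290\right) + P\right) + 27752 = \left(\left(7440 + 9290\right) - 2810\right) + 27752 = \left(16730 - 2810\right) + 27752 = 13920 + 27752 = 41672$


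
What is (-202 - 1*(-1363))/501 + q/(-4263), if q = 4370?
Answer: 919991/711921 ≈ 1.2923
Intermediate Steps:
(-202 - 1*(-1363))/501 + q/(-4263) = (-202 - 1*(-1363))/501 + 4370/(-4263) = (-202 + 1363)*(1/501) + 4370*(-1/4263) = 1161*(1/501) - 4370/4263 = 387/167 - 4370/4263 = 919991/711921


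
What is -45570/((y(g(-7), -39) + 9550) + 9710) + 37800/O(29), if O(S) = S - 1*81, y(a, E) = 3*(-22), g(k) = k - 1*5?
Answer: -4332755/5941 ≈ -729.30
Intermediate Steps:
g(k) = -5 + k (g(k) = k - 5 = -5 + k)
y(a, E) = -66
O(S) = -81 + S (O(S) = S - 81 = -81 + S)
-45570/((y(g(-7), -39) + 9550) + 9710) + 37800/O(29) = -45570/((-66 + 9550) + 9710) + 37800/(-81 + 29) = -45570/(9484 + 9710) + 37800/(-52) = -45570/19194 + 37800*(-1/52) = -45570*1/19194 - 9450/13 = -1085/457 - 9450/13 = -4332755/5941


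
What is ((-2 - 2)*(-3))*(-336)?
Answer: -4032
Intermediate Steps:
((-2 - 2)*(-3))*(-336) = -4*(-3)*(-336) = 12*(-336) = -4032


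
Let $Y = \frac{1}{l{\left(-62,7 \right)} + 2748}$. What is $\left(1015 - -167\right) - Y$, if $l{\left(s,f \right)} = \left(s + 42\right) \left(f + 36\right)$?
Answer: $\frac{2231615}{1888} \approx 1182.0$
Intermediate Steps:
$l{\left(s,f \right)} = \left(36 + f\right) \left(42 + s\right)$ ($l{\left(s,f \right)} = \left(42 + s\right) \left(36 + f\right) = \left(36 + f\right) \left(42 + s\right)$)
$Y = \frac{1}{1888}$ ($Y = \frac{1}{\left(1512 + 36 \left(-62\right) + 42 \cdot 7 + 7 \left(-62\right)\right) + 2748} = \frac{1}{\left(1512 - 2232 + 294 - 434\right) + 2748} = \frac{1}{-860 + 2748} = \frac{1}{1888} \approx 0.00052966$)
$\left(1015 - -167\right) - Y = \left(1015 - -167\right) - \frac{1}{1888} = \left(1015 + 167\right) - \frac{1}{1888} = 1182 - \frac{1}{1888} = \frac{2231615}{1888}$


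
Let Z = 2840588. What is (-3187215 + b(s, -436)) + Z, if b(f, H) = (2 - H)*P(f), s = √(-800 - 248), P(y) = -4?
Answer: -348379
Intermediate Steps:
s = 2*I*√262 (s = √(-1048) = 2*I*√262 ≈ 32.373*I)
b(f, H) = -8 + 4*H (b(f, H) = (2 - H)*(-4) = -8 + 4*H)
(-3187215 + b(s, -436)) + Z = (-3187215 + (-8 + 4*(-436))) + 2840588 = (-3187215 + (-8 - 1744)) + 2840588 = (-3187215 - 1752) + 2840588 = -3188967 + 2840588 = -348379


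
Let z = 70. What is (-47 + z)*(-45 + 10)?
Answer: -805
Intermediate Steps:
(-47 + z)*(-45 + 10) = (-47 + 70)*(-45 + 10) = 23*(-35) = -805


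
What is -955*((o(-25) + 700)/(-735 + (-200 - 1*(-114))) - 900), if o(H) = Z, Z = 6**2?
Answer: 706352380/821 ≈ 8.6036e+5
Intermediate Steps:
Z = 36
o(H) = 36
-955*((o(-25) + 700)/(-735 + (-200 - 1*(-114))) - 900) = -955*((36 + 700)/(-735 + (-200 - 1*(-114))) - 900) = -955*(736/(-735 + (-200 + 114)) - 900) = -955*(736/(-735 - 86) - 900) = -955*(736/(-821) - 900) = -955*(736*(-1/821) - 900) = -955*(-736/821 - 900) = -955*(-739636/821) = 706352380/821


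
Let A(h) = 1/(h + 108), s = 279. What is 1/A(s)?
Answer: 387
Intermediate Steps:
A(h) = 1/(108 + h)
1/A(s) = 1/(1/(108 + 279)) = 1/(1/387) = 387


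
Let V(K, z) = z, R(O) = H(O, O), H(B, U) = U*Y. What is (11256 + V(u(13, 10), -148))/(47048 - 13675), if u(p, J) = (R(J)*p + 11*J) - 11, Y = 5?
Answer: 11108/33373 ≈ 0.33284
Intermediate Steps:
H(B, U) = 5*U (H(B, U) = U*5 = 5*U)
R(O) = 5*O
u(p, J) = -11 + 11*J + 5*J*p (u(p, J) = ((5*J)*p + 11*J) - 11 = (5*J*p + 11*J) - 11 = (11*J + 5*J*p) - 11 = -11 + 11*J + 5*J*p)
(11256 + V(u(13, 10), -148))/(47048 - 13675) = (11256 - 148)/(47048 - 13675) = 11108/33373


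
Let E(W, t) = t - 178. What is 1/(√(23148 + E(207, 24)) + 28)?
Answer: -14/11105 + √22994/22210 ≈ 0.0055668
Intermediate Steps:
E(W, t) = -178 + t
1/(√(23148 + E(207, 24)) + 28) = 1/(√(23148 + (-178 + 24)) + 28) = 1/(√(23148 - 154) + 28) = 1/(√22994 + 28) = 1/(28 + √22994)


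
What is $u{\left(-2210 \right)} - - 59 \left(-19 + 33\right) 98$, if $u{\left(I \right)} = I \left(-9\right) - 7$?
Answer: $100831$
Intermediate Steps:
$u{\left(I \right)} = -7 - 9 I$ ($u{\left(I \right)} = - 9 I - 7 = -7 - 9 I$)
$u{\left(-2210 \right)} - - 59 \left(-19 + 33\right) 98 = \left(-7 - -19890\right) - - 59 \left(-19 + 33\right) 98 = \left(-7 + 19890\right) - \left(-59\right) 14 \cdot 98 = 19883 - \left(-826\right) 98 = 19883 - -80948 = 19883 + 80948 = 100831$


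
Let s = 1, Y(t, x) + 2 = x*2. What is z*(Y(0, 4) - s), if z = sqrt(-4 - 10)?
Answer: 5*I*sqrt(14) ≈ 18.708*I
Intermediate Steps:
Y(t, x) = -2 + 2*x (Y(t, x) = -2 + x*2 = -2 + 2*x)
z = I*sqrt(14) (z = sqrt(-14) = I*sqrt(14) ≈ 3.7417*I)
z*(Y(0, 4) - s) = (I*sqrt(14))*((-2 + 2*4) - 1*1) = (I*sqrt(14))*((-2 + 8) - 1) = (I*sqrt(14))*(6 - 1) = (I*sqrt(14))*5 = 5*I*sqrt(14)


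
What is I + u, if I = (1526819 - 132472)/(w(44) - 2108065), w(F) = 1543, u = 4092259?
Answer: 8620432218851/2106522 ≈ 4.0923e+6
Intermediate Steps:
I = -1394347/2106522 (I = (1526819 - 132472)/(1543 - 2108065) = 1394347/(-2106522) = 1394347*(-1/2106522) = -1394347/2106522 ≈ -0.66192)
I + u = -1394347/2106522 + 4092259 = 8620432218851/2106522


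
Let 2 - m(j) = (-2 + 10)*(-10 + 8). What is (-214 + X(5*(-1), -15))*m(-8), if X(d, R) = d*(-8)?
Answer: -3132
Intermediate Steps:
X(d, R) = -8*d
m(j) = 18 (m(j) = 2 - (-2 + 10)*(-10 + 8) = 2 - 8*(-2) = 2 - 1*(-16) = 2 + 16 = 18)
(-214 + X(5*(-1), -15))*m(-8) = (-214 - 40*(-1))*18 = (-214 - 8*(-5))*18 = (-214 + 40)*18 = -174*18 = -3132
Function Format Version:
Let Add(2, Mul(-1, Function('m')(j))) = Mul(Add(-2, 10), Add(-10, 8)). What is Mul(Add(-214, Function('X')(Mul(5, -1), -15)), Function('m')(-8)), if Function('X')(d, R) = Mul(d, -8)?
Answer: -3132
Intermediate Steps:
Function('X')(d, R) = Mul(-8, d)
Function('m')(j) = 18 (Function('m')(j) = Add(2, Mul(-1, Mul(Add(-2, 10), Add(-10, 8)))) = Add(2, Mul(-1, Mul(8, -2))) = Add(2, Mul(-1, -16)) = Add(2, 16) = 18)
Mul(Add(-214, Function('X')(Mul(5, -1), -15)), Function('m')(-8)) = Mul(Add(-214, Mul(-8, Mul(5, -1))), 18) = Mul(Add(-214, Mul(-8, -5)), 18) = Mul(Add(-214, 40), 18) = Mul(-174, 18) = -3132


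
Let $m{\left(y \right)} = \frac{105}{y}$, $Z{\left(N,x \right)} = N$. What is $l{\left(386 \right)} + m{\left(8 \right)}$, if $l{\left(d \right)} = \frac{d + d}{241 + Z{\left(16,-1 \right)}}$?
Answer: $\frac{33161}{2056} \approx 16.129$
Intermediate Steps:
$l{\left(d \right)} = \frac{2 d}{257}$ ($l{\left(d \right)} = \frac{d + d}{241 + 16} = \frac{2 d}{257}$)
$l{\left(386 \right)} + m{\left(8 \right)} = \frac{2}{257} \cdot 386 + \frac{105}{8} = \frac{772}{257} + 105 \cdot \frac{1}{8} = \frac{772}{257} + \frac{105}{8} = \frac{33161}{2056}$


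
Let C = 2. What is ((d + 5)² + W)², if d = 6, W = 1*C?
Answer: 15129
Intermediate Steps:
W = 2 (W = 1*2 = 2)
((d + 5)² + W)² = ((6 + 5)² + 2)² = (11² + 2)² = (121 + 2)² = 123² = 15129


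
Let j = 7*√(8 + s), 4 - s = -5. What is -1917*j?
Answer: -13419*√17 ≈ -55328.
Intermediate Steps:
s = 9 (s = 4 - 1*(-5) = 4 + 5 = 9)
j = 7*√17 (j = 7*√(8 + 9) = 7*√17 ≈ 28.862)
-1917*j = -13419*√17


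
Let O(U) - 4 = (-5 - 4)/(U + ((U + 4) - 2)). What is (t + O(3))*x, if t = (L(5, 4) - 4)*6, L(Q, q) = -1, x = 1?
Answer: -217/8 ≈ -27.125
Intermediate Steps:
t = -30 (t = (-1 - 4)*6 = -5*6 = -30)
O(U) = 4 - 9/(2 + 2*U) (O(U) = 4 + (-5 - 4)/(U + ((U + 4) - 2)) = 4 - 9/(U + ((4 + U) - 2)) = 4 - 9/(U + (2 + U)) = 4 - 9/(2 + 2*U))
(t + O(3))*x = (-30 + (-1 + 8*3)/(2*(1 + 3)))*1 = (-30 + (½)*(-1 + 24)/4)*1 = (-30 + (½)*(¼)*23)*1 = (-30 + 23/8)*1 = -217/8*1 = -217/8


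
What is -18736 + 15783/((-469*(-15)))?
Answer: -43930659/2345 ≈ -18734.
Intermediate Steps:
-18736 + 15783/((-469*(-15))) = -18736 + 15783/7035 = -18736 + 15783*(1/7035) = -18736 + 5261/2345 = -43930659/2345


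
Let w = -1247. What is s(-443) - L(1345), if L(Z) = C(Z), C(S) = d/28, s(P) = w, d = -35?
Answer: -4983/4 ≈ -1245.8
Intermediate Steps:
s(P) = -1247
C(S) = -5/4 (C(S) = -35/28 = -35*1/28 = -5/4)
L(Z) = -5/4
s(-443) - L(1345) = -1247 - 1*(-5/4) = -1247 + 5/4 = -4983/4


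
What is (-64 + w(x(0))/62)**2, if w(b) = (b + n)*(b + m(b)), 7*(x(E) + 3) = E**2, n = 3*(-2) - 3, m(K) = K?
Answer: 3794704/961 ≈ 3948.7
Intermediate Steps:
n = -9 (n = -6 - 3 = -9)
x(E) = -3 + E**2/7
w(b) = 2*b*(-9 + b) (w(b) = (b - 9)*(b + b) = (-9 + b)*(2*b) = 2*b*(-9 + b))
(-64 + w(x(0))/62)**2 = (-64 + (2*(-3 + (1/7)*0**2)*(-9 + (-3 + (1/7)*0**2)))/62)**2 = (-64 + (2*(-3 + (1/7)*0)*(-9 + (-3 + (1/7)*0)))*(1/62))**2 = (-64 + (2*(-3 + 0)*(-9 + (-3 + 0)))*(1/62))**2 = (-64 + (2*(-3)*(-9 - 3))*(1/62))**2 = (-64 + (2*(-3)*(-12))*(1/62))**2 = (-64 + 72*(1/62))**2 = (-64 + 36/31)**2 = (-1948/31)**2 = 3794704/961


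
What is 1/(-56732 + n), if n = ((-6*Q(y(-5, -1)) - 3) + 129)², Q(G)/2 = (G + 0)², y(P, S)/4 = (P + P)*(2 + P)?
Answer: 1/29816253544 ≈ 3.3539e-11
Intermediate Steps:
y(P, S) = 8*P*(2 + P) (y(P, S) = 4*((P + P)*(2 + P)) = 4*((2*P)*(2 + P)) = 4*(2*P*(2 + P)) = 8*P*(2 + P))
Q(G) = 2*G² (Q(G) = 2*(G + 0)² = 2*G²)
n = 29816310276 (n = ((-12*(8*(-5)*(2 - 5))² - 3) + 129)² = ((-12*(8*(-5)*(-3))² - 3) + 129)² = ((-12*120² - 3) + 129)² = ((-12*14400 - 3) + 129)² = ((-6*28800 - 3) + 129)² = ((-172800 - 3) + 129)² = (-172803 + 129)² = (-172674)² = 29816310276)
1/(-56732 + n) = 1/(-56732 + 29816310276) = 1/29816253544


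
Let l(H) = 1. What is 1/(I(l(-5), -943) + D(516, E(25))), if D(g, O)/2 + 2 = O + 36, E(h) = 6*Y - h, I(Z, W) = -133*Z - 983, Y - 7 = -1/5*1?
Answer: -5/5082 ≈ -0.00098386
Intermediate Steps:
Y = 34/5 (Y = 7 - 1/5*1 = 7 - 1*⅕*1 = 7 - ⅕*1 = 7 - ⅕ = 34/5 ≈ 6.8000)
I(Z, W) = -983 - 133*Z
E(h) = 204/5 - h (E(h) = 6*(34/5) - h = 204/5 - h)
D(g, O) = 68 + 2*O (D(g, O) = -4 + 2*(O + 36) = -4 + 2*(36 + O) = -4 + (72 + 2*O) = 68 + 2*O)
1/(I(l(-5), -943) + D(516, E(25))) = 1/((-983 - 133*1) + (68 + 2*(204/5 - 1*25))) = 1/((-983 - 133) + (68 + 2*(204/5 - 25))) = 1/(-1116 + (68 + 2*(79/5))) = 1/(-1116 + (68 + 158/5)) = 1/(-1116 + 498/5) = 1/(-5082/5) = -5/5082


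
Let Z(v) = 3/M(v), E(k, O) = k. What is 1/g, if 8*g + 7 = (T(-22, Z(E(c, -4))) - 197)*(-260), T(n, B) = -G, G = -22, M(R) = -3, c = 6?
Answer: 8/45493 ≈ 0.00017585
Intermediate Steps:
Z(v) = -1 (Z(v) = 3/(-3) = 3*(-1/3) = -1)
T(n, B) = 22 (T(n, B) = -1*(-22) = 22)
g = 45493/8 (g = -7/8 + ((22 - 197)*(-260))/8 = -7/8 + (-175*(-260))/8 = -7/8 + (1/8)*45500 = -7/8 + 11375/2 = 45493/8 ≈ 5686.6)
1/g = 1/(45493/8) = 8/45493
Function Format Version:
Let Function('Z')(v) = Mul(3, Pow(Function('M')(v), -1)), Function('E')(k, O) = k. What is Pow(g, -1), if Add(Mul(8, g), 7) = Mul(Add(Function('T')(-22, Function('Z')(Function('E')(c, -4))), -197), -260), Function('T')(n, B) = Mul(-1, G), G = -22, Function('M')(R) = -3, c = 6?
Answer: Rational(8, 45493) ≈ 0.00017585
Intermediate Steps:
Function('Z')(v) = -1 (Function('Z')(v) = Mul(3, Pow(-3, -1)) = Mul(3, Rational(-1, 3)) = -1)
Function('T')(n, B) = 22 (Function('T')(n, B) = Mul(-1, -22) = 22)
g = Rational(45493, 8) (g = Add(Rational(-7, 8), Mul(Rational(1, 8), Mul(Add(22, -197), -260))) = Add(Rational(-7, 8), Mul(Rational(1, 8), Mul(-175, -260))) = Add(Rational(-7, 8), Mul(Rational(1, 8), 45500)) = Add(Rational(-7, 8), Rational(11375, 2)) = Rational(45493, 8) ≈ 5686.6)
Pow(g, -1) = Pow(Rational(45493, 8), -1) = Rational(8, 45493)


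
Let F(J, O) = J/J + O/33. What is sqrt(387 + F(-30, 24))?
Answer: 2*sqrt(11759)/11 ≈ 19.716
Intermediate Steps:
F(J, O) = 1 + O/33 (F(J, O) = 1 + O*(1/33) = 1 + O/33)
sqrt(387 + F(-30, 24)) = sqrt(387 + (1 + (1/33)*24)) = sqrt(387 + (1 + 8/11)) = sqrt(387 + 19/11) = sqrt(4276/11) = 2*sqrt(11759)/11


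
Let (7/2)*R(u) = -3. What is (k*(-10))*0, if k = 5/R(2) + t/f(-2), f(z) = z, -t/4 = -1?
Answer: 0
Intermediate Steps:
t = 4 (t = -4*(-1) = 4)
R(u) = -6/7 (R(u) = (2/7)*(-3) = -6/7)
k = -47/6 (k = 5/(-6/7) + 4/(-2) = 5*(-7/6) + 4*(-½) = -35/6 - 2 = -47/6 ≈ -7.8333)
(k*(-10))*0 = -47/6*(-10)*0 = (235/3)*0 = 0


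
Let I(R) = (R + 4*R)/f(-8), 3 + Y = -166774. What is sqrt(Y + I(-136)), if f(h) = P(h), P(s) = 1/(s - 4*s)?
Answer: I*sqrt(183097) ≈ 427.9*I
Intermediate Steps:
Y = -166777 (Y = -3 - 166774 = -166777)
P(s) = -1/(3*s) (P(s) = 1/(-3*s) = -1/(3*s))
f(h) = -1/(3*h)
I(R) = 120*R (I(R) = (R + 4*R)/((-1/3/(-8))) = (5*R)/((-1/3*(-1/8))) = (5*R)/(1/24) = (5*R)*24 = 120*R)
sqrt(Y + I(-136)) = sqrt(-166777 + 120*(-136)) = sqrt(-166777 - 16320) = sqrt(-183097) = I*sqrt(183097)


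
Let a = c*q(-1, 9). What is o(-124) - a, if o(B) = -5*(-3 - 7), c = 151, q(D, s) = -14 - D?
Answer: 2013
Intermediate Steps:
o(B) = 50 (o(B) = -5*(-10) = 50)
a = -1963 (a = 151*(-14 - 1*(-1)) = 151*(-14 + 1) = 151*(-13) = -1963)
o(-124) - a = 50 - 1*(-1963) = 50 + 1963 = 2013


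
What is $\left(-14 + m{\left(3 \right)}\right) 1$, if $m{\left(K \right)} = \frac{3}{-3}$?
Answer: $-15$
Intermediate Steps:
$m{\left(K \right)} = -1$ ($m{\left(K \right)} = 3 \left(- \frac{1}{3}\right) = -1$)
$\left(-14 + m{\left(3 \right)}\right) 1 = \left(-14 - 1\right) 1 = \left(-15\right) 1 = -15$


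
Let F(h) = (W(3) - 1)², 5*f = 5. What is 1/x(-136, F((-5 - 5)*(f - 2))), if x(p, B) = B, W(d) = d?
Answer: ¼ ≈ 0.25000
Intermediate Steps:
f = 1 (f = (⅕)*5 = 1)
F(h) = 4 (F(h) = (3 - 1)² = 2² = 4)
1/x(-136, F((-5 - 5)*(f - 2))) = 1/4 = ¼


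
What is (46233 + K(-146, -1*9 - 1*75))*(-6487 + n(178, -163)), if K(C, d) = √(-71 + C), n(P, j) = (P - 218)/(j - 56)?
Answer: -21893066943/73 - 1420613*I*√217/219 ≈ -2.9991e+8 - 95557.0*I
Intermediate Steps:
n(P, j) = (-218 + P)/(-56 + j)
(46233 + K(-146, -1*9 - 1*75))*(-6487 + n(178, -163)) = (46233 + √(-71 - 146))*(-6487 + (-218 + 178)/(-56 - 163)) = (46233 + √(-217))*(-6487 - 40/(-219)) = (46233 + I*√217)*(-6487 - 1/219*(-40)) = (46233 + I*√217)*(-6487 + 40/219) = (46233 + I*√217)*(-1420613/219) = -21893066943/73 - 1420613*I*√217/219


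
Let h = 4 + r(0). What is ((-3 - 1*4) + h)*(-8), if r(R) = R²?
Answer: 24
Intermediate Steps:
h = 4 (h = 4 + 0² = 4 + 0 = 4)
((-3 - 1*4) + h)*(-8) = ((-3 - 1*4) + 4)*(-8) = ((-3 - 4) + 4)*(-8) = (-7 + 4)*(-8) = -3*(-8) = 24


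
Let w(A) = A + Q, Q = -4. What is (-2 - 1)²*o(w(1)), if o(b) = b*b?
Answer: 81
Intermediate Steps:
w(A) = -4 + A (w(A) = A - 4 = -4 + A)
o(b) = b²
(-2 - 1)²*o(w(1)) = (-2 - 1)²*(-4 + 1)² = (-3)²*(-3)² = 9*9 = 81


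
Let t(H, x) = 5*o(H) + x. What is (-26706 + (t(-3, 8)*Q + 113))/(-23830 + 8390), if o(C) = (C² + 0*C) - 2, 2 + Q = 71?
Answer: 11813/7720 ≈ 1.5302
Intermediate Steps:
Q = 69 (Q = -2 + 71 = 69)
o(C) = -2 + C² (o(C) = (C² + 0) - 2 = C² - 2 = -2 + C²)
t(H, x) = -10 + x + 5*H² (t(H, x) = 5*(-2 + H²) + x = (-10 + 5*H²) + x = -10 + x + 5*H²)
(-26706 + (t(-3, 8)*Q + 113))/(-23830 + 8390) = (-26706 + ((-10 + 8 + 5*(-3)²)*69 + 113))/(-23830 + 8390) = (-26706 + ((-10 + 8 + 5*9)*69 + 113))/(-15440) = (-26706 + ((-10 + 8 + 45)*69 + 113))*(-1/15440) = (-26706 + (43*69 + 113))*(-1/15440) = (-26706 + (2967 + 113))*(-1/15440) = (-26706 + 3080)*(-1/15440) = -23626*(-1/15440) = 11813/7720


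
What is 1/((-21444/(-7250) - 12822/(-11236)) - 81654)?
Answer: -20365250/1662820647429 ≈ -1.2247e-5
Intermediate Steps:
1/((-21444/(-7250) - 12822/(-11236)) - 81654) = 1/((-21444*(-1/7250) - 12822*(-1/11236)) - 81654) = 1/((10722/3625 + 6411/5618) - 81654) = 1/(83476071/20365250 - 81654) = 1/(-1662820647429/20365250) = -20365250/1662820647429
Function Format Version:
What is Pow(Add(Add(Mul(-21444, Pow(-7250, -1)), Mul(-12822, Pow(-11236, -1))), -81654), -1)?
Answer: Rational(-20365250, 1662820647429) ≈ -1.2247e-5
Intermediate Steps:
Pow(Add(Add(Mul(-21444, Pow(-7250, -1)), Mul(-12822, Pow(-11236, -1))), -81654), -1) = Pow(Add(Add(Mul(-21444, Rational(-1, 7250)), Mul(-12822, Rational(-1, 11236))), -81654), -1) = Pow(Add(Add(Rational(10722, 3625), Rational(6411, 5618)), -81654), -1) = Pow(Add(Rational(83476071, 20365250), -81654), -1) = Pow(Rational(-1662820647429, 20365250), -1) = Rational(-20365250, 1662820647429)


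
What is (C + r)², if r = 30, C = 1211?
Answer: 1540081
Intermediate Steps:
(C + r)² = (1211 + 30)² = 1241² = 1540081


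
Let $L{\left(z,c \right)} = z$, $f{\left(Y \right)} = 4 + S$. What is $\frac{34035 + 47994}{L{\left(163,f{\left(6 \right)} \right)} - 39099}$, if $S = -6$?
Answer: $- \frac{82029}{38936} \approx -2.1068$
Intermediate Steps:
$f{\left(Y \right)} = -2$ ($f{\left(Y \right)} = 4 - 6 = -2$)
$\frac{34035 + 47994}{L{\left(163,f{\left(6 \right)} \right)} - 39099} = \frac{34035 + 47994}{163 - 39099} = \frac{82029}{-38936} = 82029 \left(- \frac{1}{38936}\right) = - \frac{82029}{38936}$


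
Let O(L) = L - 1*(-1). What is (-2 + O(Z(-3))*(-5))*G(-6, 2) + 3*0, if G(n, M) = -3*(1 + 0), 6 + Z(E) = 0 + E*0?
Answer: -69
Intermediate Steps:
Z(E) = -6 (Z(E) = -6 + (0 + E*0) = -6 + (0 + 0) = -6 + 0 = -6)
G(n, M) = -3 (G(n, M) = -3*1 = -3)
O(L) = 1 + L (O(L) = L + 1 = 1 + L)
(-2 + O(Z(-3))*(-5))*G(-6, 2) + 3*0 = (-2 + (1 - 6)*(-5))*(-3) + 3*0 = (-2 - 5*(-5))*(-3) + 0 = (-2 + 25)*(-3) + 0 = 23*(-3) + 0 = -69 + 0 = -69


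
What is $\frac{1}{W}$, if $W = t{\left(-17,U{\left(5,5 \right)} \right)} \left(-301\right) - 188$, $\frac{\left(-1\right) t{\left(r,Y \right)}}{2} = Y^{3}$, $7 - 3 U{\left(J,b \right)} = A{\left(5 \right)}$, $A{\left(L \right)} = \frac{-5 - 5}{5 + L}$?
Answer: $\frac{27}{303148} \approx 8.9065 \cdot 10^{-5}$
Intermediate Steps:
$A{\left(L \right)} = - \frac{10}{5 + L}$
$U{\left(J,b \right)} = \frac{8}{3}$ ($U{\left(J,b \right)} = \frac{7}{3} - \frac{\left(-10\right) \frac{1}{5 + 5}}{3} = \frac{7}{3} - \frac{\left(-10\right) \frac{1}{10}}{3} = \frac{7}{3} - - \frac{1}{3} = \frac{7}{3} + \frac{1}{3} = \frac{8}{3}$)
$t{\left(r,Y \right)} = - 2 Y^{3}$
$W = \frac{303148}{27}$ ($W = - 2 \left(\frac{8}{3}\right)^{3} \left(-301\right) - 188 = \left(-2\right) \frac{512}{27} \left(-301\right) - 188 = \left(- \frac{1024}{27}\right) \left(-301\right) - 188 = \frac{308224}{27} - 188 = \frac{303148}{27} \approx 11228.0$)
$\frac{1}{W} = \frac{1}{\frac{303148}{27}} = \frac{27}{303148}$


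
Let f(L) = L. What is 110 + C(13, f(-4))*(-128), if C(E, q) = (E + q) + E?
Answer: -2706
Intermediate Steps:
C(E, q) = q + 2*E
110 + C(13, f(-4))*(-128) = 110 + (-4 + 2*13)*(-128) = 110 + (-4 + 26)*(-128) = 110 + 22*(-128) = 110 - 2816 = -2706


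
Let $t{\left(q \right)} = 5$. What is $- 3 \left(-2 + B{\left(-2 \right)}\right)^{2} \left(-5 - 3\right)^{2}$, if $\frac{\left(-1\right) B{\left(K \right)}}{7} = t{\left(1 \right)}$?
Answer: $-262848$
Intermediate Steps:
$B{\left(K \right)} = -35$ ($B{\left(K \right)} = \left(-7\right) 5 = -35$)
$- 3 \left(-2 + B{\left(-2 \right)}\right)^{2} \left(-5 - 3\right)^{2} = - 3 \left(-2 - 35\right)^{2} \left(-5 - 3\right)^{2} = - 3 \left(-37\right)^{2} \left(-8\right)^{2} = \left(-3\right) 1369 \cdot 64 = \left(-4107\right) 64 = -262848$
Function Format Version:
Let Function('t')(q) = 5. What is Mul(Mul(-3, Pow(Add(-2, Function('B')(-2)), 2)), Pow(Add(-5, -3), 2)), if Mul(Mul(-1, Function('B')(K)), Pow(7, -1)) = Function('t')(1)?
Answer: -262848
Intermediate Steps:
Function('B')(K) = -35 (Function('B')(K) = Mul(-7, 5) = -35)
Mul(Mul(-3, Pow(Add(-2, Function('B')(-2)), 2)), Pow(Add(-5, -3), 2)) = Mul(Mul(-3, Pow(Add(-2, -35), 2)), Pow(Add(-5, -3), 2)) = Mul(Mul(-3, Pow(-37, 2)), Pow(-8, 2)) = Mul(Mul(-3, 1369), 64) = Mul(-4107, 64) = -262848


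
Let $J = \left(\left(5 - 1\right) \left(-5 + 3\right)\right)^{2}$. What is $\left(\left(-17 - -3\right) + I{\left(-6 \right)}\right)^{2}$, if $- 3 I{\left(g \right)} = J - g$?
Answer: $\frac{12544}{9} \approx 1393.8$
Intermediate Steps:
$J = 64$ ($J = \left(4 \left(-2\right)\right)^{2} = \left(-8\right)^{2} = 64$)
$I{\left(g \right)} = - \frac{64}{3} + \frac{g}{3}$ ($I{\left(g \right)} = - \frac{64 - g}{3} = - \frac{64}{3} + \frac{g}{3}$)
$\left(\left(-17 - -3\right) + I{\left(-6 \right)}\right)^{2} = \left(\left(-17 - -3\right) + \left(- \frac{64}{3} + \frac{1}{3} \left(-6\right)\right)\right)^{2} = \left(\left(-17 + 3\right) - \frac{70}{3}\right)^{2} = \left(-14 - \frac{70}{3}\right)^{2} = \left(- \frac{112}{3}\right)^{2} = \frac{12544}{9}$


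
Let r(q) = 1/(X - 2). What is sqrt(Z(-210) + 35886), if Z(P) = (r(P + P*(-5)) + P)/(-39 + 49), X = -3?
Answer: sqrt(3586498)/10 ≈ 189.38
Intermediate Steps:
r(q) = -1/5 (r(q) = 1/(-3 - 2) = 1/(-5) = -1/5)
Z(P) = -1/50 + P/10 (Z(P) = (-1/5 + P)/(-39 + 49) = (-1/5 + P)/10 = (-1/5 + P)*(1/10) = -1/50 + P/10)
sqrt(Z(-210) + 35886) = sqrt((-1/50 + (1/10)*(-210)) + 35886) = sqrt((-1/50 - 21) + 35886) = sqrt(-1051/50 + 35886) = sqrt(1793249/50) = sqrt(3586498)/10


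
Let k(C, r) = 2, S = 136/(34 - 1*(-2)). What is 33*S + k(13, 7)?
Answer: 380/3 ≈ 126.67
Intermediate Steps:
S = 34/9 (S = 136/(34 + 2) = 136/36 = 136*(1/36) = 34/9 ≈ 3.7778)
33*S + k(13, 7) = 33*(34/9) + 2 = 374/3 + 2 = 380/3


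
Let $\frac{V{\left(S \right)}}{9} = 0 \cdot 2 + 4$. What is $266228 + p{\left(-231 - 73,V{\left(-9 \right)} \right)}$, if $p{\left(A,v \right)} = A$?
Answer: $265924$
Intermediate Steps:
$V{\left(S \right)} = 36$ ($V{\left(S \right)} = 9 \left(0 \cdot 2 + 4\right) = 9 \left(0 + 4\right) = 9 \cdot 4 = 36$)
$266228 + p{\left(-231 - 73,V{\left(-9 \right)} \right)} = 266228 - 304 = 265924$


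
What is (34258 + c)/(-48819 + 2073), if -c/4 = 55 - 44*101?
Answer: -3701/3339 ≈ -1.1084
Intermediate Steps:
c = 17556 (c = -4*(55 - 44*101) = -4*(55 - 4444) = -4*(-4389) = 17556)
(34258 + c)/(-48819 + 2073) = (34258 + 17556)/(-48819 + 2073) = 51814/(-46746) = 51814*(-1/46746) = -3701/3339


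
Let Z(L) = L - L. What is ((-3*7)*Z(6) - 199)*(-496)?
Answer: 98704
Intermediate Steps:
Z(L) = 0
((-3*7)*Z(6) - 199)*(-496) = (-3*7*0 - 199)*(-496) = (-21*0 - 199)*(-496) = (0 - 199)*(-496) = -199*(-496) = 98704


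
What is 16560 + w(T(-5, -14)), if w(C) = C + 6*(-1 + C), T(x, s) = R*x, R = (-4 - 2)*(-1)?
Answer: 16344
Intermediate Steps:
R = 6 (R = -6*(-1) = 6)
T(x, s) = 6*x
w(C) = -6 + 7*C (w(C) = C + (-6 + 6*C) = -6 + 7*C)
16560 + w(T(-5, -14)) = 16560 + (-6 + 7*(6*(-5))) = 16560 + (-6 + 7*(-30)) = 16560 + (-6 - 210) = 16560 - 216 = 16344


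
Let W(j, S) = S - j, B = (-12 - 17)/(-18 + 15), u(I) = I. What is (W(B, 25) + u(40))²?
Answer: 27556/9 ≈ 3061.8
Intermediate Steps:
B = 29/3 (B = -29/(-3) = -29*(-⅓) = 29/3 ≈ 9.6667)
(W(B, 25) + u(40))² = ((25 - 1*29/3) + 40)² = ((25 - 29/3) + 40)² = (46/3 + 40)² = (166/3)² = 27556/9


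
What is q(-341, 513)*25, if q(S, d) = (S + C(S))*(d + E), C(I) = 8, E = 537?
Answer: -8741250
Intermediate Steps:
q(S, d) = (8 + S)*(537 + d) (q(S, d) = (S + 8)*(d + 537) = (8 + S)*(537 + d))
q(-341, 513)*25 = (4296 + 8*513 + 537*(-341) - 341*513)*25 = (4296 + 4104 - 183117 - 174933)*25 = -349650*25 = -8741250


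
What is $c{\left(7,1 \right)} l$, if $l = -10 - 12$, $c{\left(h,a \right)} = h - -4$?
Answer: $-242$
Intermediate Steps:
$c{\left(h,a \right)} = 4 + h$ ($c{\left(h,a \right)} = h + 4 = 4 + h$)
$l = -22$ ($l = -10 - 12 = -22$)
$c{\left(7,1 \right)} l = \left(4 + 7\right) \left(-22\right) = 11 \left(-22\right) = -242$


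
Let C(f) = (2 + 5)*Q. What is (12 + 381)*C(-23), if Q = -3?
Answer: -8253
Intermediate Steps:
C(f) = -21 (C(f) = (2 + 5)*(-3) = 7*(-3) = -21)
(12 + 381)*C(-23) = (12 + 381)*(-21) = 393*(-21) = -8253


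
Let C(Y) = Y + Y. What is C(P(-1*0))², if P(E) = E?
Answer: 0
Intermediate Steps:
C(Y) = 2*Y
C(P(-1*0))² = (2*(-1*0))² = (2*0)² = 0² = 0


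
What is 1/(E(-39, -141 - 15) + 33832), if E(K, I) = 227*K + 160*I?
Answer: 1/19 ≈ 0.052632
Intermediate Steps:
E(K, I) = 160*I + 227*K
1/(E(-39, -141 - 15) + 33832) = 1/((160*(-141 - 15) + 227*(-39)) + 33832) = 1/((160*(-156) - 8853) + 33832) = 1/((-24960 - 8853) + 33832) = 1/(-33813 + 33832) = 1/19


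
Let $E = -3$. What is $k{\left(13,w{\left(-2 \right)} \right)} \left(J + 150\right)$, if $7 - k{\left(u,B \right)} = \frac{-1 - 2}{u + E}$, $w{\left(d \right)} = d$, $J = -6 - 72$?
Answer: $\frac{2628}{5} \approx 525.6$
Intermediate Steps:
$J = -78$
$k{\left(u,B \right)} = 7 + \frac{3}{-3 + u}$ ($k{\left(u,B \right)} = 7 - \frac{-1 - 2}{u - 3} = 7 - - \frac{3}{-3 + u} = 7 + \frac{3}{-3 + u}$)
$k{\left(13,w{\left(-2 \right)} \right)} \left(J + 150\right) = \frac{-18 + 7 \cdot 13}{-3 + 13} \left(-78 + 150\right) = \frac{-18 + 91}{10} \cdot 72 = \frac{1}{10} \cdot 73 \cdot 72 = \frac{73}{10} \cdot 72 = \frac{2628}{5}$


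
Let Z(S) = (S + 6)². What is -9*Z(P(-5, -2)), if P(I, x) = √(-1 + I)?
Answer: -270 - 108*I*√6 ≈ -270.0 - 264.54*I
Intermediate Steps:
Z(S) = (6 + S)²
-9*Z(P(-5, -2)) = -9*(6 + √(-1 - 5))² = -9*(6 + √(-6))² = -9*(6 + I*√6)²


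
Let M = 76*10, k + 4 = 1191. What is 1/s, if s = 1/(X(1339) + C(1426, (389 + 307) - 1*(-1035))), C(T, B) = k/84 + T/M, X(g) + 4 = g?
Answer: 5390519/3990 ≈ 1351.0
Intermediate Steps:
k = 1187 (k = -4 + 1191 = 1187)
M = 760
X(g) = -4 + g
C(T, B) = 1187/84 + T/760
s = 3990/5390519 (s = 1/((-4 + 1339) + (1187/84 + (1/760)*1426)) = 1/(1335 + (1187/84 + 713/380)) = 1/(1335 + 63869/3990) = 1/(5390519/3990) = 3990/5390519 ≈ 0.00074019)
1/s = 1/(3990/5390519) = 5390519/3990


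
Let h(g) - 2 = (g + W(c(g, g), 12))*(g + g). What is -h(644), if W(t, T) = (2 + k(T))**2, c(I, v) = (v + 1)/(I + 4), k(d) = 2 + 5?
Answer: -933802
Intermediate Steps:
k(d) = 7
c(I, v) = (1 + v)/(4 + I)
W(t, T) = 81 (W(t, T) = (2 + 7)**2 = 9**2 = 81)
h(g) = 2 + 2*g*(81 + g) (h(g) = 2 + (g + 81)*(g + g) = 2 + (81 + g)*(2*g) = 2 + 2*g*(81 + g))
-h(644) = -(2 + 2*644**2 + 162*644) = -(2 + 2*414736 + 104328) = -(2 + 829472 + 104328) = -1*933802 = -933802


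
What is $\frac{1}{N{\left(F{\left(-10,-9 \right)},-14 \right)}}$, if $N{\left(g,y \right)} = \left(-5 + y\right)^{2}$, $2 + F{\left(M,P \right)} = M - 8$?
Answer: $\frac{1}{361} \approx 0.0027701$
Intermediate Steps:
$F{\left(M,P \right)} = -10 + M$ ($F{\left(M,P \right)} = -2 + \left(M - 8\right) = -2 + \left(-8 + M\right) = -10 + M$)
$\frac{1}{N{\left(F{\left(-10,-9 \right)},-14 \right)}} = \frac{1}{\left(-5 - 14\right)^{2}} = \frac{1}{\left(-19\right)^{2}} = \frac{1}{361}$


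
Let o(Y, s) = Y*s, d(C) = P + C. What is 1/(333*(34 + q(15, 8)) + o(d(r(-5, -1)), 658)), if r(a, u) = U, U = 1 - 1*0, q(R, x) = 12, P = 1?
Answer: 1/16634 ≈ 6.0118e-5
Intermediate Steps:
U = 1 (U = 1 + 0 = 1)
r(a, u) = 1
d(C) = 1 + C
1/(333*(34 + q(15, 8)) + o(d(r(-5, -1)), 658)) = 1/(333*(34 + 12) + (1 + 1)*658) = 1/(333*46 + 2*658) = 1/(15318 + 1316) = 1/16634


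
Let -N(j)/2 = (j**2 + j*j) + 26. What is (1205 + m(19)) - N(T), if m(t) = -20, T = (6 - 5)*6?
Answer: 1381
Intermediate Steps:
T = 6 (T = 1*6 = 6)
N(j) = -52 - 4*j**2 (N(j) = -2*((j**2 + j*j) + 26) = -2*((j**2 + j**2) + 26) = -2*(2*j**2 + 26) = -2*(26 + 2*j**2) = -52 - 4*j**2)
(1205 + m(19)) - N(T) = (1205 - 20) - (-52 - 4*6**2) = 1185 - (-52 - 4*36) = 1185 - (-52 - 144) = 1185 - 1*(-196) = 1185 + 196 = 1381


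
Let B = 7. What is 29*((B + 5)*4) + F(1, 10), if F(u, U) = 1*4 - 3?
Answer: 1393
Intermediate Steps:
F(u, U) = 1 (F(u, U) = 4 - 3 = 1)
29*((B + 5)*4) + F(1, 10) = 29*((7 + 5)*4) + 1 = 29*(12*4) + 1 = 29*48 + 1 = 1392 + 1 = 1393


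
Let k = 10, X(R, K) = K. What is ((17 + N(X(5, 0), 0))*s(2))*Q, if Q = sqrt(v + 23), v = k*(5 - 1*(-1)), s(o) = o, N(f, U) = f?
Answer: 34*sqrt(83) ≈ 309.75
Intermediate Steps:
v = 60 (v = 10*(5 - 1*(-1)) = 10*(5 + 1) = 10*6 = 60)
Q = sqrt(83) (Q = sqrt(60 + 23) = sqrt(83) ≈ 9.1104)
((17 + N(X(5, 0), 0))*s(2))*Q = ((17 + 0)*2)*sqrt(83) = (17*2)*sqrt(83) = 34*sqrt(83)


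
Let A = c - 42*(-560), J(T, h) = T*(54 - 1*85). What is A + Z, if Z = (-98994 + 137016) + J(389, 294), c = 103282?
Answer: 152765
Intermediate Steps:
J(T, h) = -31*T (J(T, h) = T*(54 - 85) = T*(-31) = -31*T)
Z = 25963 (Z = (-98994 + 137016) - 31*389 = 38022 - 12059 = 25963)
A = 126802 (A = 103282 - 42*(-560) = 103282 + 23520 = 126802)
A + Z = 126802 + 25963 = 152765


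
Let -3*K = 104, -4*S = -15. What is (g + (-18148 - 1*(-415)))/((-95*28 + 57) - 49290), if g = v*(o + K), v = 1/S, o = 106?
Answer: 797129/2335185 ≈ 0.34136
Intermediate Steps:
S = 15/4 (S = -¼*(-15) = 15/4 ≈ 3.7500)
v = 4/15 (v = 1/(15/4) = 4/15 ≈ 0.26667)
K = -104/3 (K = -⅓*104 = -104/3 ≈ -34.667)
g = 856/45 (g = 4*(106 - 104/3)/15 = (4/15)*(214/3) = 856/45 ≈ 19.022)
(g + (-18148 - 1*(-415)))/((-95*28 + 57) - 49290) = (856/45 + (-18148 - 1*(-415)))/((-95*28 + 57) - 49290) = (856/45 + (-18148 + 415))/((-2660 + 57) - 49290) = (856/45 - 17733)/(-2603 - 49290) = -797129/45/(-51893) = -797129/45*(-1/51893) = 797129/2335185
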